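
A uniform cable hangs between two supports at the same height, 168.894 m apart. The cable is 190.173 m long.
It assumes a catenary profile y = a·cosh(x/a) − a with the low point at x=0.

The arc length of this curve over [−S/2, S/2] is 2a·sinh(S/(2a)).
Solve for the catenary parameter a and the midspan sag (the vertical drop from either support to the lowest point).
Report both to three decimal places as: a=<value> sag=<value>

a=98.912 sag=38.292

seed: a₀ = √(S³/(24(L−S))) = √(168.894³/(24·21.279)) = 97.127029
iter 1: u=0.869449  f(a)=+8.189e-01  f'(a)=-4.722e-01  a ← 97.127029 − (+8.189e-01/-4.722e-01) = 98.861286
iter 2: u=0.854197  f(a)=+2.245e-02  f'(a)=-4.466e-01  a ← 98.861286 − (+2.245e-02/-4.466e-01) = 98.911547
iter 3: u=0.853763  f(a)=+1.792e-05  f'(a)=-4.459e-01  a ← 98.911547 − (+1.792e-05/-4.459e-01) = 98.911587
iter 4: u=0.853762  f(a)=+1.143e-11  f'(a)=-4.459e-01  a ← 98.911587 − (+1.143e-11/-4.459e-01) = 98.911587
converged: |Δa| < 1e-12 after 4 iterations
sag = a·(cosh(S/(2a)) − 1) = 98.911587·(cosh(0.853762) − 1) = 38.292438
T_max/T_min = cosh(S/(2a)) = 1.387138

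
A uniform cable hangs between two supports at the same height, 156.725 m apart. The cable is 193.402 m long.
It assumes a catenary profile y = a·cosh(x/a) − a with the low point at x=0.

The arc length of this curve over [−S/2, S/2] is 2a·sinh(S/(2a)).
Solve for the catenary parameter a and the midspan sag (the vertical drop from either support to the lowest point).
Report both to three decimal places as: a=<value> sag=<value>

seed: a₀ = √(S³/(24(L−S))) = √(156.725³/(24·36.677)) = 66.130970
iter 1: u=1.184959  f(a)=+2.663e+00  f'(a)=-1.273e+00  a ← 66.130970 − (+2.663e+00/-1.273e+00) = 68.222698
iter 2: u=1.148628  f(a)=+1.316e-01  f'(a)=-1.150e+00  a ← 68.222698 − (+1.316e-01/-1.150e+00) = 68.337092
iter 3: u=1.146705  f(a)=+3.581e-04  f'(a)=-1.144e+00  a ← 68.337092 − (+3.581e-04/-1.144e+00) = 68.337405
iter 4: u=1.146700  f(a)=+2.669e-09  f'(a)=-1.144e+00  a ← 68.337405 − (+2.669e-09/-1.144e+00) = 68.337405
iter 5: u=1.146700  f(a)=+0.000e+00  f'(a)=-1.144e+00  a ← 68.337405 − (+0.000e+00/-1.144e+00) = 68.337405
converged: |Δa| < 1e-12 after 5 iterations
sag = a·(cosh(S/(2a)) − 1) = 68.337405·(cosh(1.146700) − 1) = 50.073255
T_max/T_min = cosh(S/(2a)) = 1.732736

a=68.337 sag=50.073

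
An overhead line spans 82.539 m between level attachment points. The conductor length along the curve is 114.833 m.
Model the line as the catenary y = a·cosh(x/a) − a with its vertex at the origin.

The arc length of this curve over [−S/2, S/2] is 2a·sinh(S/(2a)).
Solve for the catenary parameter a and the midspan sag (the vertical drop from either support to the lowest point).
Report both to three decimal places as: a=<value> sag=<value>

a=28.392 sag=35.661

seed: a₀ = √(S³/(24(L−S))) = √(82.539³/(24·32.294)) = 26.935328
iter 1: u=1.532170  f(a)=+4.010e+00  f'(a)=-3.010e+00  a ← 26.935328 − (+4.010e+00/-3.010e+00) = 28.267341
iter 2: u=1.459971  f(a)=+3.166e-01  f'(a)=-2.552e+00  a ← 28.267341 − (+3.166e-01/-2.552e+00) = 28.391412
iter 3: u=1.453591  f(a)=+2.348e-03  f'(a)=-2.514e+00  a ← 28.391412 − (+2.348e-03/-2.514e+00) = 28.392346
iter 4: u=1.453543  f(a)=+1.313e-07  f'(a)=-2.514e+00  a ← 28.392346 − (+1.313e-07/-2.514e+00) = 28.392346
iter 5: u=1.453543  f(a)=+0.000e+00  f'(a)=-2.514e+00  a ← 28.392346 − (+0.000e+00/-2.514e+00) = 28.392346
converged: |Δa| < 1e-12 after 5 iterations
sag = a·(cosh(S/(2a)) − 1) = 28.392346·(cosh(1.453543) − 1) = 35.660599
T_max/T_min = cosh(S/(2a)) = 2.255993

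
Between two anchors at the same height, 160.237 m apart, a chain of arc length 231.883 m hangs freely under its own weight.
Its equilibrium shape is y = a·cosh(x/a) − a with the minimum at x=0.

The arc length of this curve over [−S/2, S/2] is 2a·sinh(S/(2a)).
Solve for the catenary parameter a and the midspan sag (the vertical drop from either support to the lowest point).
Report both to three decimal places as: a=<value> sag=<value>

a=51.908 sag=75.123

seed: a₀ = √(S³/(24(L−S))) = √(160.237³/(24·71.646)) = 48.915063
iter 1: u=1.637911  f(a)=+1.025e+01  f'(a)=-3.794e+00  a ← 48.915063 − (+1.025e+01/-3.794e+00) = 51.615780
iter 2: u=1.552209  f(a)=+9.099e-01  f'(a)=-3.148e+00  a ← 51.615780 − (+9.099e-01/-3.148e+00) = 51.904834
iter 3: u=1.543565  f(a)=+8.718e-03  f'(a)=-3.088e+00  a ← 51.904834 − (+8.718e-03/-3.088e+00) = 51.907658
iter 4: u=1.543481  f(a)=+8.173e-07  f'(a)=-3.087e+00  a ← 51.907658 − (+8.173e-07/-3.087e+00) = 51.907658
iter 5: u=1.543481  f(a)=-5.684e-14  f'(a)=-3.087e+00  a ← 51.907658 − (-5.684e-14/-3.087e+00) = 51.907658
converged: |Δa| < 1e-12 after 5 iterations
sag = a·(cosh(S/(2a)) − 1) = 51.907658·(cosh(1.543481) − 1) = 75.123190
T_max/T_min = cosh(S/(2a)) = 2.447247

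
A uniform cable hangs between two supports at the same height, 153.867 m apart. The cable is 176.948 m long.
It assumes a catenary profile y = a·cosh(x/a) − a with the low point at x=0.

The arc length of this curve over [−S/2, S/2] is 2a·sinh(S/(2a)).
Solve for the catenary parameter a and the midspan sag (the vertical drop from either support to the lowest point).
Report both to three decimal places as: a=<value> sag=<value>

a=82.858 sag=38.357

seed: a₀ = √(S³/(24(L−S))) = √(153.867³/(24·23.081)) = 81.093361
iter 1: u=0.948703  f(a)=+1.061e+00  f'(a)=-6.222e-01  a ← 81.093361 − (+1.061e+00/-6.222e-01) = 82.799091
iter 2: u=0.929159  f(a)=+3.441e-02  f'(a)=-5.824e-01  a ← 82.799091 − (+3.441e-02/-5.824e-01) = 82.858170
iter 3: u=0.928496  f(a)=+3.886e-05  f'(a)=-5.811e-01  a ← 82.858170 − (+3.886e-05/-5.811e-01) = 82.858236
iter 4: u=0.928496  f(a)=+4.962e-11  f'(a)=-5.811e-01  a ← 82.858236 − (+4.962e-11/-5.811e-01) = 82.858236
iter 5: u=0.928496  f(a)=-2.842e-14  f'(a)=-5.811e-01  a ← 82.858236 − (-2.842e-14/-5.811e-01) = 82.858236
converged: |Δa| < 1e-12 after 5 iterations
sag = a·(cosh(S/(2a)) − 1) = 82.858236·(cosh(0.928496) − 1) = 38.357010
T_max/T_min = cosh(S/(2a)) = 1.462923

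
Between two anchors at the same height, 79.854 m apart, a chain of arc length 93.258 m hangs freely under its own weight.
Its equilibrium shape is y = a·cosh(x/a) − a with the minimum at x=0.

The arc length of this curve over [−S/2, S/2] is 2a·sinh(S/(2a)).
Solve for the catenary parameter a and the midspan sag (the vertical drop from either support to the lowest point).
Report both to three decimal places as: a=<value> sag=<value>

a=40.751 sag=21.176

seed: a₀ = √(S³/(24(L−S))) = √(79.854³/(24·13.404)) = 39.785258
iter 1: u=1.003563  f(a)=+6.914e-01  f'(a)=-7.442e-01  a ← 39.785258 − (+6.914e-01/-7.442e-01) = 40.714348
iter 2: u=0.980662  f(a)=+2.496e-02  f'(a)=-6.913e-01  a ← 40.714348 − (+2.496e-02/-6.913e-01) = 40.750454
iter 3: u=0.979793  f(a)=+3.523e-05  f'(a)=-6.894e-01  a ← 40.750454 − (+3.523e-05/-6.894e-01) = 40.750505
iter 4: u=0.979792  f(a)=+7.041e-11  f'(a)=-6.894e-01  a ← 40.750505 − (+7.041e-11/-6.894e-01) = 40.750505
iter 5: u=0.979792  f(a)=-1.421e-14  f'(a)=-6.894e-01  a ← 40.750505 − (-1.421e-14/-6.894e-01) = 40.750505
converged: |Δa| < 1e-12 after 5 iterations
sag = a·(cosh(S/(2a)) − 1) = 40.750505·(cosh(0.979792) − 1) = 21.175800
T_max/T_min = cosh(S/(2a)) = 1.519645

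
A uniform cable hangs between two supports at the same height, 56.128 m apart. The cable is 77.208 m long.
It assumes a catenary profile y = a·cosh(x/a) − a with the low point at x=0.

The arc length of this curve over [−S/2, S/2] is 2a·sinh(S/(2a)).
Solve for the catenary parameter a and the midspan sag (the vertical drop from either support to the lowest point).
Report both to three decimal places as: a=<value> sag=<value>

seed: a₀ = √(S³/(24(L−S))) = √(56.128³/(24·21.080)) = 18.695127
iter 1: u=1.501140  f(a)=+2.507e+00  f'(a)=-2.806e+00  a ← 18.695127 − (+2.507e+00/-2.806e+00) = 19.588443
iter 2: u=1.432681  f(a)=+1.909e-01  f'(a)=-2.394e+00  a ← 19.588443 − (+1.909e-01/-2.394e+00) = 19.668185
iter 3: u=1.426873  f(a)=+1.308e-03  f'(a)=-2.361e+00  a ← 19.668185 − (+1.308e-03/-2.361e+00) = 19.668739
iter 4: u=1.426833  f(a)=+6.238e-08  f'(a)=-2.361e+00  a ← 19.668739 − (+6.238e-08/-2.361e+00) = 19.668739
iter 5: u=1.426833  f(a)=+0.000e+00  f'(a)=-2.361e+00  a ← 19.668739 − (+0.000e+00/-2.361e+00) = 19.668739
converged: |Δa| < 1e-12 after 5 iterations
sag = a·(cosh(S/(2a)) − 1) = 19.668739·(cosh(1.426833) − 1) = 23.657098
T_max/T_min = cosh(S/(2a)) = 2.202777

a=19.669 sag=23.657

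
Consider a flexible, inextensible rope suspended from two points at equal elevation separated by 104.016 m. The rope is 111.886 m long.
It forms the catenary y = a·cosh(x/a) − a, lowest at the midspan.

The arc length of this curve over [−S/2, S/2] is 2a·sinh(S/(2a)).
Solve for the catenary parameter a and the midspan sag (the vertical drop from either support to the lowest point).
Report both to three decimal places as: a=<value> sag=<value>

seed: a₀ = √(S³/(24(L−S))) = √(104.016³/(24·7.870)) = 77.189324
iter 1: u=0.673772  f(a)=+1.806e-01  f'(a)=-2.133e-01  a ← 77.189324 − (+1.806e-01/-2.133e-01) = 78.035834
iter 2: u=0.666463  f(a)=+3.014e-03  f'(a)=-2.063e-01  a ← 78.035834 − (+3.014e-03/-2.063e-01) = 78.050444
iter 3: u=0.666338  f(a)=+8.709e-07  f'(a)=-2.061e-01  a ← 78.050444 − (+8.709e-07/-2.061e-01) = 78.050449
iter 4: u=0.666338  f(a)=+5.684e-14  f'(a)=-2.061e-01  a ← 78.050449 − (+5.684e-14/-2.061e-01) = 78.050449
converged: |Δa| < 1e-12 after 4 iterations
sag = a·(cosh(S/(2a)) − 1) = 78.050449·(cosh(0.666338) − 1) = 17.978150
T_max/T_min = cosh(S/(2a)) = 1.230340

a=78.050 sag=17.978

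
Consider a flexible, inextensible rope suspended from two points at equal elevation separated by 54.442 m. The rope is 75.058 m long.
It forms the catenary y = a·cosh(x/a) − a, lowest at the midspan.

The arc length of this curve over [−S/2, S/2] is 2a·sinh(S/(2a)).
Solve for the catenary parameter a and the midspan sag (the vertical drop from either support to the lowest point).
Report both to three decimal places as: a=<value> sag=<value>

a=19.007 sag=23.061

seed: a₀ = √(S³/(24(L−S))) = √(54.442³/(24·20.616)) = 18.058983
iter 1: u=1.507339  f(a)=+2.473e+00  f'(a)=-2.846e+00  a ← 18.058983 − (+2.473e+00/-2.846e+00) = 18.927906
iter 2: u=1.438141  f(a)=+1.897e-01  f'(a)=-2.425e+00  a ← 18.927906 − (+1.897e-01/-2.425e+00) = 19.006138
iter 3: u=1.432222  f(a)=+1.321e-03  f'(a)=-2.391e+00  a ← 19.006138 − (+1.321e-03/-2.391e+00) = 19.006690
iter 4: u=1.432180  f(a)=+6.504e-08  f'(a)=-2.391e+00  a ← 19.006690 − (+6.504e-08/-2.391e+00) = 19.006690
iter 5: u=1.432180  f(a)=+0.000e+00  f'(a)=-2.391e+00  a ← 19.006690 − (+0.000e+00/-2.391e+00) = 19.006690
converged: |Δa| < 1e-12 after 5 iterations
sag = a·(cosh(S/(2a)) − 1) = 19.006690·(cosh(1.432180) − 1) = 23.060876
T_max/T_min = cosh(S/(2a)) = 2.213303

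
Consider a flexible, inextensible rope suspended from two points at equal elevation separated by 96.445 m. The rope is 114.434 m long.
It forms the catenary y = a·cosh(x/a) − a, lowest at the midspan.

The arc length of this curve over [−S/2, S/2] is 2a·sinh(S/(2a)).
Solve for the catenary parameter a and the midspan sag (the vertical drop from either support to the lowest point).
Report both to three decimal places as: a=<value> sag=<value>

a=46.808 sag=27.116

seed: a₀ = √(S³/(24(L−S))) = √(96.445³/(24·17.989)) = 45.583791
iter 1: u=1.057887  f(a)=+1.034e+00  f'(a)=-8.812e-01  a ← 45.583791 − (+1.034e+00/-8.812e-01) = 46.757002
iter 2: u=1.031343  f(a)=+4.126e-02  f'(a)=-8.121e-01  a ← 46.757002 − (+4.126e-02/-8.121e-01) = 46.807803
iter 3: u=1.030224  f(a)=+7.176e-05  f'(a)=-8.093e-01  a ← 46.807803 − (+7.176e-05/-8.093e-01) = 46.807892
iter 4: u=1.030222  f(a)=+2.179e-10  f'(a)=-8.093e-01  a ← 46.807892 − (+2.179e-10/-8.093e-01) = 46.807892
iter 5: u=1.030222  f(a)=-2.842e-14  f'(a)=-8.093e-01  a ← 46.807892 − (-2.842e-14/-8.093e-01) = 46.807892
converged: |Δa| < 1e-12 after 5 iterations
sag = a·(cosh(S/(2a)) − 1) = 46.807892·(cosh(1.030222) − 1) = 27.116149
T_max/T_min = cosh(S/(2a)) = 1.579307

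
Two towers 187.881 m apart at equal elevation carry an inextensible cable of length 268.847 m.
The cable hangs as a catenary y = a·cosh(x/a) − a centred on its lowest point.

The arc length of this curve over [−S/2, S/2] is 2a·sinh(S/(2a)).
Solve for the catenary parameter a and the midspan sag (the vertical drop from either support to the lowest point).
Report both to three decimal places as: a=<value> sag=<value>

seed: a₀ = √(S³/(24(L−S))) = √(187.881³/(24·80.966)) = 58.420777
iter 1: u=1.607998  f(a)=+1.114e+01  f'(a)=-3.558e+00  a ← 58.420777 − (+1.114e+01/-3.558e+00) = 61.550550
iter 2: u=1.526233  f(a)=+9.575e-01  f'(a)=-2.970e+00  a ← 61.550550 − (+9.575e-01/-2.970e+00) = 61.872909
iter 3: u=1.518282  f(a)=+8.550e-03  f'(a)=-2.917e+00  a ← 61.872909 − (+8.550e-03/-2.917e+00) = 61.875840
iter 4: u=1.518210  f(a)=+6.951e-07  f'(a)=-2.917e+00  a ← 61.875840 − (+6.951e-07/-2.917e+00) = 61.875840
iter 5: u=1.518210  f(a)=-5.684e-14  f'(a)=-2.917e+00  a ← 61.875840 − (-5.684e-14/-2.917e+00) = 61.875840
converged: |Δa| < 1e-12 after 5 iterations
sag = a·(cosh(S/(2a)) − 1) = 61.875840·(cosh(1.518210) − 1) = 86.104892
T_max/T_min = cosh(S/(2a)) = 2.391575

a=61.876 sag=86.105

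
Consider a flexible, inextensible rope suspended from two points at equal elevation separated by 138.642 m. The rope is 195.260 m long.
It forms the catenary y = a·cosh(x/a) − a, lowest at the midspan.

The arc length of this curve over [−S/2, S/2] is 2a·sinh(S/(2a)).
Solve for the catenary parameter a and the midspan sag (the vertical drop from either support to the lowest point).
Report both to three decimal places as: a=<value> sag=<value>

seed: a₀ = √(S³/(24(L−S))) = √(138.642³/(24·56.618)) = 44.285274
iter 1: u=1.565328  f(a)=+7.355e+00  f'(a)=-3.241e+00  a ← 44.285274 − (+7.355e+00/-3.241e+00) = 46.554777
iter 2: u=1.489020  f(a)=+6.032e-01  f'(a)=-2.729e+00  a ← 46.554777 − (+6.032e-01/-2.729e+00) = 46.775801
iter 3: u=1.481984  f(a)=+4.858e-03  f'(a)=-2.685e+00  a ← 46.775801 − (+4.858e-03/-2.685e+00) = 46.777610
iter 4: u=1.481927  f(a)=+3.208e-07  f'(a)=-2.685e+00  a ← 46.777610 − (+3.208e-07/-2.685e+00) = 46.777610
iter 5: u=1.481927  f(a)=+2.842e-14  f'(a)=-2.685e+00  a ← 46.777610 − (+2.842e-14/-2.685e+00) = 46.777610
converged: |Δa| < 1e-12 after 5 iterations
sag = a·(cosh(S/(2a)) − 1) = 46.777610·(cosh(1.481927) − 1) = 61.480238
T_max/T_min = cosh(S/(2a)) = 2.314309

a=46.778 sag=61.480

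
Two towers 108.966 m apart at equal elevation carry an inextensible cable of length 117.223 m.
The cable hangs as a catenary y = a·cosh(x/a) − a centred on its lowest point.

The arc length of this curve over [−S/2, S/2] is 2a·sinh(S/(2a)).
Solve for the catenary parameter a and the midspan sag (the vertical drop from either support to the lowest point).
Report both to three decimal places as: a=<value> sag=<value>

seed: a₀ = √(S³/(24(L−S))) = √(108.966³/(24·8.257)) = 80.801561
iter 1: u=0.674282  f(a)=+1.897e-01  f'(a)=-2.138e-01  a ← 80.801561 − (+1.897e-01/-2.138e-01) = 81.688980
iter 2: u=0.666957  f(a)=+3.171e-03  f'(a)=-2.067e-01  a ← 81.688980 − (+3.171e-03/-2.067e-01) = 81.704321
iter 3: u=0.666831  f(a)=+9.192e-07  f'(a)=-2.066e-01  a ← 81.704321 − (+9.192e-07/-2.066e-01) = 81.704325
iter 4: u=0.666831  f(a)=+8.527e-14  f'(a)=-2.066e-01  a ← 81.704325 − (+8.527e-14/-2.066e-01) = 81.704325
converged: |Δa| < 1e-12 after 4 iterations
sag = a·(cosh(S/(2a)) − 1) = 81.704325·(cosh(0.666831) − 1) = 18.848669
T_max/T_min = cosh(S/(2a)) = 1.230694

a=81.704 sag=18.849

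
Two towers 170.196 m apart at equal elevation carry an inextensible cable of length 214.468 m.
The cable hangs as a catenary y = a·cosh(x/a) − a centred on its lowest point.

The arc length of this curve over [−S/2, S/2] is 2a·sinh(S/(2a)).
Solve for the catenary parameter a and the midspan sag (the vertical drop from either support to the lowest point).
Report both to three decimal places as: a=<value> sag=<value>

seed: a₀ = √(S³/(24(L−S))) = √(170.196³/(24·44.272)) = 68.116736
iter 1: u=1.249296  f(a)=+3.586e+00  f'(a)=-1.514e+00  a ← 68.116736 − (+3.586e+00/-1.514e+00) = 70.484704
iter 2: u=1.207326  f(a)=+1.955e-01  f'(a)=-1.353e+00  a ← 70.484704 − (+1.955e-01/-1.353e+00) = 70.629144
iter 3: u=1.204857  f(a)=+6.550e-04  f'(a)=-1.344e+00  a ← 70.629144 − (+6.550e-04/-1.344e+00) = 70.629631
iter 4: u=1.204848  f(a)=+7.408e-09  f'(a)=-1.344e+00  a ← 70.629631 − (+7.408e-09/-1.344e+00) = 70.629631
iter 5: u=1.204848  f(a)=+0.000e+00  f'(a)=-1.344e+00  a ← 70.629631 − (+0.000e+00/-1.344e+00) = 70.629631
converged: |Δa| < 1e-12 after 5 iterations
sag = a·(cosh(S/(2a)) − 1) = 70.629631·(cosh(1.204848) − 1) = 57.774713
T_max/T_min = cosh(S/(2a)) = 1.817995

a=70.630 sag=57.775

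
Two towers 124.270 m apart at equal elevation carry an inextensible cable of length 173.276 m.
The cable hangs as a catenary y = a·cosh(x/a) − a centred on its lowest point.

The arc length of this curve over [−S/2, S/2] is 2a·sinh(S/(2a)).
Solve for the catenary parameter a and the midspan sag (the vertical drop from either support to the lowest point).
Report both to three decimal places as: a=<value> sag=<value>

seed: a₀ = √(S³/(24(L−S))) = √(124.270³/(24·49.006)) = 40.394217
iter 1: u=1.538215  f(a)=+6.135e+00  f'(a)=-3.051e+00  a ← 40.394217 − (+6.135e+00/-3.051e+00) = 42.404989
iter 2: u=1.465276  f(a)=+4.879e-01  f'(a)=-2.584e+00  a ← 42.404989 − (+4.879e-01/-2.584e+00) = 42.593823
iter 3: u=1.458780  f(a)=+3.674e-03  f'(a)=-2.545e+00  a ← 42.593823 − (+3.674e-03/-2.545e+00) = 42.595267
iter 4: u=1.458730  f(a)=+2.118e-07  f'(a)=-2.544e+00  a ← 42.595267 − (+2.118e-07/-2.544e+00) = 42.595267
iter 5: u=1.458730  f(a)=+2.842e-14  f'(a)=-2.544e+00  a ← 42.595267 − (+2.842e-14/-2.544e+00) = 42.595267
converged: |Δa| < 1e-12 after 5 iterations
sag = a·(cosh(S/(2a)) − 1) = 42.595267·(cosh(1.458730) − 1) = 53.947469
T_max/T_min = cosh(S/(2a)) = 2.266513

a=42.595 sag=53.947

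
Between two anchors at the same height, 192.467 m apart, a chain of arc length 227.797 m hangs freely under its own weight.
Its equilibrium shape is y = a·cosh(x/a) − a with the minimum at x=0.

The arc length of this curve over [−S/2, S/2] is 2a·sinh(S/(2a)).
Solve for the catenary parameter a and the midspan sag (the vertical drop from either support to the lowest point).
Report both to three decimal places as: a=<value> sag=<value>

seed: a₀ = √(S³/(24(L−S))) = √(192.467³/(24·35.330)) = 91.697390
iter 1: u=1.049468  f(a)=+1.997e+00  f'(a)=-8.589e-01  a ← 91.697390 − (+1.997e+00/-8.589e-01) = 94.023046
iter 2: u=1.023510  f(a)=+7.851e-02  f'(a)=-7.925e-01  a ← 94.023046 − (+7.851e-02/-7.925e-01) = 94.122111
iter 3: u=1.022432  f(a)=+1.323e-04  f'(a)=-7.899e-01  a ← 94.122111 − (+1.323e-04/-7.899e-01) = 94.122278
iter 4: u=1.022431  f(a)=+3.771e-10  f'(a)=-7.899e-01  a ← 94.122278 − (+3.771e-10/-7.899e-01) = 94.122278
iter 5: u=1.022431  f(a)=+2.842e-14  f'(a)=-7.899e-01  a ← 94.122278 − (+2.842e-14/-7.899e-01) = 94.122278
converged: |Δa| < 1e-12 after 5 iterations
sag = a·(cosh(S/(2a)) − 1) = 94.122278·(cosh(1.022431) − 1) = 53.633844
T_max/T_min = cosh(S/(2a)) = 1.569832

a=94.122 sag=53.634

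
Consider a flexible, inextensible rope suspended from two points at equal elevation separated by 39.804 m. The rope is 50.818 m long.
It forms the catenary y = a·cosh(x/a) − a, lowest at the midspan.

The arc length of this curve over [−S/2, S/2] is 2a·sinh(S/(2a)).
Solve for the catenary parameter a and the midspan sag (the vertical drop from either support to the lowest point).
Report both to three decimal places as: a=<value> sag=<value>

seed: a₀ = √(S³/(24(L−S))) = √(39.804³/(24·11.014)) = 15.445854
iter 1: u=1.288501  f(a)=+9.513e-01  f'(a)=-1.677e+00  a ← 15.445854 − (+9.513e-01/-1.677e+00) = 16.012970
iter 2: u=1.242867  f(a)=+5.490e-02  f'(a)=-1.489e+00  a ← 16.012970 − (+5.490e-02/-1.489e+00) = 16.049846
iter 3: u=1.240012  f(a)=+2.077e-04  f'(a)=-1.478e+00  a ← 16.049846 − (+2.077e-04/-1.478e+00) = 16.049986
iter 4: u=1.240001  f(a)=+2.995e-09  f'(a)=-1.478e+00  a ← 16.049986 − (+2.995e-09/-1.478e+00) = 16.049986
iter 5: u=1.240001  f(a)=+0.000e+00  f'(a)=-1.478e+00  a ← 16.049986 − (+0.000e+00/-1.478e+00) = 16.049986
converged: |Δa| < 1e-12 after 5 iterations
sag = a·(cosh(S/(2a)) − 1) = 16.049986·(cosh(1.240001) − 1) = 14.003622
T_max/T_min = cosh(S/(2a)) = 1.872501

a=16.050 sag=14.004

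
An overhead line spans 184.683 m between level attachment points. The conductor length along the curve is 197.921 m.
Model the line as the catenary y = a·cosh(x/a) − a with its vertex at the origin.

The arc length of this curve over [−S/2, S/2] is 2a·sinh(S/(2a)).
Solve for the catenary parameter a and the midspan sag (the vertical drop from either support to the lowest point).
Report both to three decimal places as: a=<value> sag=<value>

seed: a₀ = √(S³/(24(L−S))) = √(184.683³/(24·13.238)) = 140.806782
iter 1: u=0.655803  f(a)=+2.876e-01  f'(a)=-1.962e-01  a ← 140.806782 − (+2.876e-01/-1.962e-01) = 142.272318
iter 2: u=0.649048  f(a)=+4.552e-03  f'(a)=-1.901e-01  a ← 142.272318 − (+4.552e-03/-1.901e-01) = 142.296265
iter 3: u=0.648938  f(a)=+1.181e-06  f'(a)=-1.900e-01  a ← 142.296265 − (+1.181e-06/-1.900e-01) = 142.296271
iter 4: u=0.648938  f(a)=+8.527e-14  f'(a)=-1.900e-01  a ← 142.296271 − (+8.527e-14/-1.900e-01) = 142.296271
converged: |Δa| < 1e-12 after 4 iterations
sag = a·(cosh(S/(2a)) − 1) = 142.296271·(cosh(0.648938) − 1) = 31.028307
T_max/T_min = cosh(S/(2a)) = 1.218054

a=142.296 sag=31.028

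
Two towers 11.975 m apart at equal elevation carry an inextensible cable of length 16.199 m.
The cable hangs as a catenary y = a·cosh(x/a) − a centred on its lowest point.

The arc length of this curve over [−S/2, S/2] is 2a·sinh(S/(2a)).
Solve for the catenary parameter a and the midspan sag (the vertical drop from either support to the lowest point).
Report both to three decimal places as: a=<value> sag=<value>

a=4.318 sag=4.861

seed: a₀ = √(S³/(24(L−S))) = √(11.975³/(24·4.224)) = 4.115719
iter 1: u=1.454788  f(a)=+4.702e-01  f'(a)=-2.521e+00  a ← 4.115719 − (+4.702e-01/-2.521e+00) = 4.302212
iter 2: u=1.391726  f(a)=+3.385e-02  f'(a)=-2.170e+00  a ← 4.302212 − (+3.385e-02/-2.170e+00) = 4.317809
iter 3: u=1.386699  f(a)=+2.055e-04  f'(a)=-2.144e+00  a ← 4.317809 − (+2.055e-04/-2.144e+00) = 4.317904
iter 4: u=1.386668  f(a)=+7.674e-09  f'(a)=-2.144e+00  a ← 4.317904 − (+7.674e-09/-2.144e+00) = 4.317904
iter 5: u=1.386668  f(a)=+0.000e+00  f'(a)=-2.144e+00  a ← 4.317904 − (+0.000e+00/-2.144e+00) = 4.317904
converged: |Δa| < 1e-12 after 5 iterations
sag = a·(cosh(S/(2a)) − 1) = 4.317904·(cosh(1.386668) − 1) = 4.860668
T_max/T_min = cosh(S/(2a)) = 2.125701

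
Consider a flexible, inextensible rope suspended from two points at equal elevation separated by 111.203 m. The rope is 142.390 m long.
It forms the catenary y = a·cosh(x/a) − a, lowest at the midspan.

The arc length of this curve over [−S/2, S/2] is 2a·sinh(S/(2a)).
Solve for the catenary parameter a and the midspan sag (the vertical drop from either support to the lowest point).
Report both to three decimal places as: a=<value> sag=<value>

seed: a₀ = √(S³/(24(L−S))) = √(111.203³/(24·31.187)) = 42.862977
iter 1: u=1.297192  f(a)=+2.732e+00  f'(a)=-1.715e+00  a ← 42.862977 − (+2.732e+00/-1.715e+00) = 44.455490
iter 2: u=1.250723  f(a)=+1.596e-01  f'(a)=-1.520e+00  a ← 44.455490 − (+1.596e-01/-1.520e+00) = 44.560489
iter 3: u=1.247776  f(a)=+6.198e-04  f'(a)=-1.508e+00  a ← 44.560489 − (+6.198e-04/-1.508e+00) = 44.560900
iter 4: u=1.247764  f(a)=+9.426e-09  f'(a)=-1.508e+00  a ← 44.560900 − (+9.426e-09/-1.508e+00) = 44.560900
iter 5: u=1.247764  f(a)=+0.000e+00  f'(a)=-1.508e+00  a ← 44.560900 − (+0.000e+00/-1.508e+00) = 44.560900
converged: |Δa| < 1e-12 after 5 iterations
sag = a·(cosh(S/(2a)) − 1) = 44.560900·(cosh(1.247764) − 1) = 39.429587
T_max/T_min = cosh(S/(2a)) = 1.884847

a=44.561 sag=39.430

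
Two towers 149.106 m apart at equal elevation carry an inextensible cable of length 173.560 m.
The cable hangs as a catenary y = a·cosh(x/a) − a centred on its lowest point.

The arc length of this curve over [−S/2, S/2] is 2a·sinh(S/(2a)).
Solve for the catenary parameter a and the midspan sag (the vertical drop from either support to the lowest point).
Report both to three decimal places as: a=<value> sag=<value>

seed: a₀ = √(S³/(24(L−S))) = √(149.106³/(24·24.454)) = 75.155731
iter 1: u=0.991980  f(a)=+1.232e+00  f'(a)=-7.171e-01  a ← 75.155731 − (+1.232e+00/-7.171e-01) = 76.873447
iter 2: u=0.969815  f(a)=+4.349e-02  f'(a)=-6.672e-01  a ← 76.873447 − (+4.349e-02/-6.672e-01) = 76.938630
iter 3: u=0.968993  f(a)=+5.863e-05  f'(a)=-6.655e-01  a ← 76.938630 − (+5.863e-05/-6.655e-01) = 76.938718
iter 4: u=0.968992  f(a)=+1.068e-10  f'(a)=-6.654e-01  a ← 76.938718 − (+1.068e-10/-6.654e-01) = 76.938718
iter 5: u=0.968992  f(a)=+2.842e-14  f'(a)=-6.654e-01  a ← 76.938718 − (+2.842e-14/-6.654e-01) = 76.938718
converged: |Δa| < 1e-12 after 5 iterations
sag = a·(cosh(S/(2a)) − 1) = 76.938718·(cosh(0.968992) − 1) = 39.036860
T_max/T_min = cosh(S/(2a)) = 1.507376

a=76.939 sag=39.037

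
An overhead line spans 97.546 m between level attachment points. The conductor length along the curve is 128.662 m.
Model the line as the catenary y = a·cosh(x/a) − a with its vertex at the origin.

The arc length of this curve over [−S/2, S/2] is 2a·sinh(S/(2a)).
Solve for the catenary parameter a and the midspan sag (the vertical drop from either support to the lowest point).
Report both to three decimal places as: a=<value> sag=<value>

seed: a₀ = √(S³/(24(L−S))) = √(97.546³/(24·31.116)) = 35.254673
iter 1: u=1.383448  f(a)=+3.117e+00  f'(a)=-2.127e+00  a ← 35.254673 − (+3.117e+00/-2.127e+00) = 36.720148
iter 2: u=1.328235  f(a)=+2.049e-01  f'(a)=-1.856e+00  a ← 36.720148 − (+2.049e-01/-1.856e+00) = 36.830558
iter 3: u=1.324254  f(a)=+1.023e-03  f'(a)=-1.837e+00  a ← 36.830558 − (+1.023e-03/-1.837e+00) = 36.831115
iter 4: u=1.324234  f(a)=+2.579e-08  f'(a)=-1.837e+00  a ← 36.831115 − (+2.579e-08/-1.837e+00) = 36.831115
iter 5: u=1.324234  f(a)=+2.842e-14  f'(a)=-1.837e+00  a ← 36.831115 − (+2.842e-14/-1.837e+00) = 36.831115
converged: |Δa| < 1e-12 after 5 iterations
sag = a·(cosh(S/(2a)) − 1) = 36.831115·(cosh(1.324234) − 1) = 37.297210
T_max/T_min = cosh(S/(2a)) = 2.012655

a=36.831 sag=37.297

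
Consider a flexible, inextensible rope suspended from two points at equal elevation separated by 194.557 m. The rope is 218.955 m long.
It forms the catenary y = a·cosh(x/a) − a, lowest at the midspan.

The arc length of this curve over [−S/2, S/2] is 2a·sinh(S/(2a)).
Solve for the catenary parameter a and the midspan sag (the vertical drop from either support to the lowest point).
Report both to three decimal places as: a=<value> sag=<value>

a=114.198 sag=44.000

seed: a₀ = √(S³/(24(L−S))) = √(194.557³/(24·24.398)) = 112.146973
iter 1: u=0.867420  f(a)=+9.345e-01  f'(a)=-4.687e-01  a ← 112.146973 − (+9.345e-01/-4.687e-01) = 114.140603
iter 2: u=0.852269  f(a)=+2.550e-02  f'(a)=-4.435e-01  a ← 114.140603 − (+2.550e-02/-4.435e-01) = 114.198107
iter 3: u=0.851840  f(a)=+2.017e-05  f'(a)=-4.428e-01  a ← 114.198107 − (+2.017e-05/-4.428e-01) = 114.198152
iter 4: u=0.851840  f(a)=+1.265e-11  f'(a)=-4.428e-01  a ← 114.198152 − (+1.265e-11/-4.428e-01) = 114.198152
converged: |Δa| < 1e-12 after 4 iterations
sag = a·(cosh(S/(2a)) − 1) = 114.198152·(cosh(0.851840) − 1) = 43.999638
T_max/T_min = cosh(S/(2a)) = 1.385292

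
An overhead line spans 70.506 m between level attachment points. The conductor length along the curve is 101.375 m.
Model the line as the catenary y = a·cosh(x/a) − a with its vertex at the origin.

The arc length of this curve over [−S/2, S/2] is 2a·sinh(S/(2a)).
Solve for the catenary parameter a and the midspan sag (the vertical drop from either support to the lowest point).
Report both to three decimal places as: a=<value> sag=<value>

a=23.056 sag=32.629

seed: a₀ = √(S³/(24(L−S))) = √(70.506³/(24·30.869)) = 21.750649
iter 1: u=1.620779  f(a)=+4.318e+00  f'(a)=-3.658e+00  a ← 21.750649 − (+4.318e+00/-3.658e+00) = 22.931113
iter 2: u=1.537344  f(a)=+3.764e-01  f'(a)=-3.045e+00  a ← 22.931113 − (+3.764e-01/-3.045e+00) = 23.054719
iter 3: u=1.529101  f(a)=+3.465e-03  f'(a)=-2.989e+00  a ← 23.054719 − (+3.465e-03/-2.989e+00) = 23.055878
iter 4: u=1.529024  f(a)=+2.995e-07  f'(a)=-2.989e+00  a ← 23.055878 − (+2.995e-07/-2.989e+00) = 23.055878
iter 5: u=1.529024  f(a)=-2.842e-14  f'(a)=-2.989e+00  a ← 23.055878 − (-2.842e-14/-2.989e+00) = 23.055878
converged: |Δa| < 1e-12 after 5 iterations
sag = a·(cosh(S/(2a)) − 1) = 23.055878·(cosh(1.529024) − 1) = 32.628915
T_max/T_min = cosh(S/(2a)) = 2.415210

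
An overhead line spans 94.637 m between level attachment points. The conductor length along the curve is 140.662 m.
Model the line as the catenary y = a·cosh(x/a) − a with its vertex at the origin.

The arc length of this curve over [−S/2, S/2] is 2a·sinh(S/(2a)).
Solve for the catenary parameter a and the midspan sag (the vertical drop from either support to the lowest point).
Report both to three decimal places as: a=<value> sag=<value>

a=29.531 sag=46.748

seed: a₀ = √(S³/(24(L−S))) = √(94.637³/(24·46.025)) = 27.700584
iter 1: u=1.708213  f(a)=+7.201e+00  f'(a)=-4.399e+00  a ← 27.700584 − (+7.201e+00/-4.399e+00) = 29.337397
iter 2: u=1.612907  f(a)=+6.876e-01  f'(a)=-3.596e+00  a ← 29.337397 − (+6.876e-01/-3.596e+00) = 29.528616
iter 3: u=1.602463  f(a)=+7.731e-03  f'(a)=-3.516e+00  a ← 29.528616 − (+7.731e-03/-3.516e+00) = 29.530815
iter 4: u=1.602343  f(a)=+1.002e-06  f'(a)=-3.515e+00  a ← 29.530815 − (+1.002e-06/-3.515e+00) = 29.530815
iter 5: u=1.602343  f(a)=+2.842e-14  f'(a)=-3.515e+00  a ← 29.530815 − (+2.842e-14/-3.515e+00) = 29.530815
converged: |Δa| < 1e-12 after 5 iterations
sag = a·(cosh(S/(2a)) − 1) = 29.530815·(cosh(1.602343) − 1) = 46.748399
T_max/T_min = cosh(S/(2a)) = 2.583038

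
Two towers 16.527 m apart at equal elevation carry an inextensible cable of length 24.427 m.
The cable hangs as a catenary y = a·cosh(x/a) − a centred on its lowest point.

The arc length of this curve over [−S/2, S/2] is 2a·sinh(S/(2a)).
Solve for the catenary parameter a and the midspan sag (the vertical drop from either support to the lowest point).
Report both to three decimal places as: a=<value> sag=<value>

a=5.197 sag=8.076

seed: a₀ = √(S³/(24(L−S))) = √(16.527³/(24·7.900)) = 4.879461
iter 1: u=1.693527  f(a)=+1.213e+00  f'(a)=-4.267e+00  a ← 4.879461 − (+1.213e+00/-4.267e+00) = 5.163823
iter 2: u=1.600268  f(a)=+1.142e-01  f'(a)=-3.499e+00  a ← 5.163823 − (+1.142e-01/-3.499e+00) = 5.196450
iter 3: u=1.590220  f(a)=+1.242e-03  f'(a)=-3.423e+00  a ← 5.196450 − (+1.242e-03/-3.423e+00) = 5.196813
iter 4: u=1.590109  f(a)=+1.506e-07  f'(a)=-3.422e+00  a ← 5.196813 − (+1.506e-07/-3.422e+00) = 5.196813
iter 5: u=1.590109  f(a)=+0.000e+00  f'(a)=-3.422e+00  a ← 5.196813 − (+0.000e+00/-3.422e+00) = 5.196813
converged: |Δa| < 1e-12 after 5 iterations
sag = a·(cosh(S/(2a)) − 1) = 5.196813·(cosh(1.590109) − 1) = 8.076334
T_max/T_min = cosh(S/(2a)) = 2.554094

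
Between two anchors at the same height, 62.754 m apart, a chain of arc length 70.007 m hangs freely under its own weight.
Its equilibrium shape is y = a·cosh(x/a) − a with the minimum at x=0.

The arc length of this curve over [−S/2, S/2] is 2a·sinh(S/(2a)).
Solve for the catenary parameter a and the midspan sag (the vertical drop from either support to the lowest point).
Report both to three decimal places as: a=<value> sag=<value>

seed: a₀ = √(S³/(24(L−S))) = √(62.754³/(24·7.253)) = 37.678852
iter 1: u=0.832748  f(a)=+2.557e-01  f'(a)=-4.124e-01  a ← 37.678852 − (+2.557e-01/-4.124e-01) = 38.298894
iter 2: u=0.819266  f(a)=+6.448e-03  f'(a)=-3.918e-01  a ← 38.298894 − (+6.448e-03/-3.918e-01) = 38.315351
iter 3: u=0.818915  f(a)=+4.336e-06  f'(a)=-3.913e-01  a ← 38.315351 − (+4.336e-06/-3.913e-01) = 38.315362
iter 4: u=0.818914  f(a)=+1.961e-12  f'(a)=-3.913e-01  a ← 38.315362 − (+1.961e-12/-3.913e-01) = 38.315362
converged: |Δa| < 1e-12 after 4 iterations
sag = a·(cosh(S/(2a)) − 1) = 38.315362·(cosh(0.818914) − 1) = 13.581767
T_max/T_min = cosh(S/(2a)) = 1.354473

a=38.315 sag=13.582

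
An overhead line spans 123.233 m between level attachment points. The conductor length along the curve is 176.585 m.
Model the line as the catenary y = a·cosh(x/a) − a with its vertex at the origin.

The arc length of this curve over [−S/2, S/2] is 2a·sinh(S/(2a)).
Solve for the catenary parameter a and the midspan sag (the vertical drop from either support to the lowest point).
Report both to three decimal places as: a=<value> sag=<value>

seed: a₀ = √(S³/(24(L−S))) = √(123.233³/(24·53.352)) = 38.230463
iter 1: u=1.611712  f(a)=+7.374e+00  f'(a)=-3.587e+00  a ← 38.230463 − (+7.374e+00/-3.587e+00) = 40.286348
iter 2: u=1.529464  f(a)=+6.366e-01  f'(a)=-2.992e+00  a ← 40.286348 − (+6.366e-01/-2.992e+00) = 40.499120
iter 3: u=1.521428  f(a)=+5.735e-03  f'(a)=-2.938e+00  a ← 40.499120 − (+5.735e-03/-2.938e+00) = 40.501072
iter 4: u=1.521355  f(a)=+4.747e-07  f'(a)=-2.938e+00  a ← 40.501072 − (+4.747e-07/-2.938e+00) = 40.501072
iter 5: u=1.521355  f(a)=+0.000e+00  f'(a)=-2.938e+00  a ← 40.501072 − (+0.000e+00/-2.938e+00) = 40.501072
converged: |Δa| < 1e-12 after 5 iterations
sag = a·(cosh(S/(2a)) − 1) = 40.501072·(cosh(1.521355) − 1) = 56.637501
T_max/T_min = cosh(S/(2a)) = 2.398420

a=40.501 sag=56.638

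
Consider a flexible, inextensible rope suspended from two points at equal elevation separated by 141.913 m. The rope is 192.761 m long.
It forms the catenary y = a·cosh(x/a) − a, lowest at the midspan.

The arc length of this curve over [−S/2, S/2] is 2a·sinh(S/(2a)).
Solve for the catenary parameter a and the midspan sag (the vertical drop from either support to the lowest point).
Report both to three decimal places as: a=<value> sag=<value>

seed: a₀ = √(S³/(24(L−S))) = √(141.913³/(24·50.848)) = 48.393910
iter 1: u=1.466228  f(a)=+5.754e+00  f'(a)=-2.589e+00  a ← 48.393910 − (+5.754e+00/-2.589e+00) = 50.616140
iter 2: u=1.401855  f(a)=+4.201e-01  f'(a)=-2.224e+00  a ← 50.616140 − (+4.201e-01/-2.224e+00) = 50.805036
iter 3: u=1.396643  f(a)=+2.629e-03  f'(a)=-2.196e+00  a ← 50.805036 − (+2.629e-03/-2.196e+00) = 50.806233
iter 4: u=1.396610  f(a)=+1.044e-07  f'(a)=-2.196e+00  a ← 50.806233 − (+1.044e-07/-2.196e+00) = 50.806233
iter 5: u=1.396610  f(a)=+0.000e+00  f'(a)=-2.196e+00  a ← 50.806233 − (+0.000e+00/-2.196e+00) = 50.806233
converged: |Δa| < 1e-12 after 5 iterations
sag = a·(cosh(S/(2a)) − 1) = 50.806233·(cosh(1.396610) − 1) = 58.145472
T_max/T_min = cosh(S/(2a)) = 2.144455

a=50.806 sag=58.145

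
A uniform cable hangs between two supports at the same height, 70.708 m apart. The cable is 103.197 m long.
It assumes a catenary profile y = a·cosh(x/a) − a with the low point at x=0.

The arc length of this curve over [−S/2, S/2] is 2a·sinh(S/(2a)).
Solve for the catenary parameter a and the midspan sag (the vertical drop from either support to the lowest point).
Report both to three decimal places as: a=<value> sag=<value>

a=22.628 sag=33.714

seed: a₀ = √(S³/(24(L−S))) = √(70.708³/(24·32.489)) = 21.292617
iter 1: u=1.660388  f(a)=+4.784e+00  f'(a)=-3.980e+00  a ← 21.292617 − (+4.784e+00/-3.980e+00) = 22.494556
iter 2: u=1.571669  f(a)=+4.350e-01  f'(a)=-3.287e+00  a ← 22.494556 − (+4.350e-01/-3.287e+00) = 22.626903
iter 3: u=1.562476  f(a)=+4.390e-03  f'(a)=-3.220e+00  a ← 22.626903 − (+4.390e-03/-3.220e+00) = 22.628267
iter 4: u=1.562382  f(a)=+4.572e-07  f'(a)=-3.220e+00  a ← 22.628267 − (+4.572e-07/-3.220e+00) = 22.628267
iter 5: u=1.562382  f(a)=+1.421e-14  f'(a)=-3.220e+00  a ← 22.628267 − (+1.421e-14/-3.220e+00) = 22.628267
converged: |Δa| < 1e-12 after 5 iterations
sag = a·(cosh(S/(2a)) − 1) = 22.628267·(cosh(1.562382) − 1) = 33.713935
T_max/T_min = cosh(S/(2a)) = 2.489904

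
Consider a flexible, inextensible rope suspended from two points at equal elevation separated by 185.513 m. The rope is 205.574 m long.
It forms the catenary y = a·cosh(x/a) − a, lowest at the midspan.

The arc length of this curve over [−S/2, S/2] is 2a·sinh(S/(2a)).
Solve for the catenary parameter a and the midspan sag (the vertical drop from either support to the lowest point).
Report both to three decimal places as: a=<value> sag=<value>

seed: a₀ = √(S³/(24(L−S))) = √(185.513³/(24·20.061)) = 115.154155
iter 1: u=0.805499  f(a)=+6.610e-01  f'(a)=-3.716e-01  a ← 115.154155 − (+6.610e-01/-3.716e-01) = 116.933028
iter 2: u=0.793245  f(a)=+1.563e-02  f'(a)=-3.542e-01  a ← 116.933028 − (+1.563e-02/-3.542e-01) = 116.977150
iter 3: u=0.792945  f(a)=+9.204e-06  f'(a)=-3.538e-01  a ← 116.977150 − (+9.204e-06/-3.538e-01) = 116.977176
iter 4: u=0.792945  f(a)=+3.212e-12  f'(a)=-3.538e-01  a ← 116.977176 − (+3.212e-12/-3.538e-01) = 116.977176
converged: |Δa| < 1e-12 after 4 iterations
sag = a·(cosh(S/(2a)) − 1) = 116.977176·(cosh(0.792945) − 1) = 38.743173
T_max/T_min = cosh(S/(2a)) = 1.331203

a=116.977 sag=38.743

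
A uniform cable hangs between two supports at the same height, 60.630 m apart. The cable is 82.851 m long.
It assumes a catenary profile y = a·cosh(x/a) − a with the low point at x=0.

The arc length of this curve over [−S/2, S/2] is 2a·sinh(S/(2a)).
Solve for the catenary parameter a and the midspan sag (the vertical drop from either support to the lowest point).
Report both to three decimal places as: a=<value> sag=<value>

seed: a₀ = √(S³/(24(L−S))) = √(60.630³/(24·22.221)) = 20.442967
iter 1: u=1.482906  f(a)=+2.575e+00  f'(a)=-2.691e+00  a ← 20.442967 − (+2.575e+00/-2.691e+00) = 21.399862
iter 2: u=1.416598  f(a)=+1.918e-01  f'(a)=-2.304e+00  a ← 21.399862 − (+1.918e-01/-2.304e+00) = 21.483136
iter 3: u=1.411107  f(a)=+1.254e-03  f'(a)=-2.274e+00  a ← 21.483136 − (+1.254e-03/-2.274e+00) = 21.483688
iter 4: u=1.411071  f(a)=+5.438e-08  f'(a)=-2.274e+00  a ← 21.483688 − (+5.438e-08/-2.274e+00) = 21.483688
iter 5: u=1.411071  f(a)=+0.000e+00  f'(a)=-2.274e+00  a ← 21.483688 − (+0.000e+00/-2.274e+00) = 21.483688
converged: |Δa| < 1e-12 after 5 iterations
sag = a·(cosh(S/(2a)) − 1) = 21.483688·(cosh(1.411071) − 1) = 25.181298
T_max/T_min = cosh(S/(2a)) = 2.172112

a=21.484 sag=25.181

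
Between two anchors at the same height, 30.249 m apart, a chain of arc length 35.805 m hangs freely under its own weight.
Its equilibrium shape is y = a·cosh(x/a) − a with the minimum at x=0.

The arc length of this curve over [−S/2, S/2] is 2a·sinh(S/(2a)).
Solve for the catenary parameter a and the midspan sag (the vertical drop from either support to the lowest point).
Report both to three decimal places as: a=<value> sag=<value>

seed: a₀ = √(S³/(24(L−S))) = √(30.249³/(24·5.556)) = 14.407207
iter 1: u=1.049787  f(a)=+3.143e-01  f'(a)=-8.597e-01  a ← 14.407207 − (+3.143e-01/-8.597e-01) = 14.772811
iter 2: u=1.023807  f(a)=+1.236e-02  f'(a)=-7.933e-01  a ← 14.772811 − (+1.236e-02/-7.933e-01) = 14.788394
iter 3: u=1.022728  f(a)=+2.086e-05  f'(a)=-7.906e-01  a ← 14.788394 − (+2.086e-05/-7.906e-01) = 14.788420
iter 4: u=1.022726  f(a)=+5.958e-11  f'(a)=-7.906e-01  a ← 14.788420 − (+5.958e-11/-7.906e-01) = 14.788420
iter 5: u=1.022726  f(a)=+0.000e+00  f'(a)=-7.906e-01  a ← 14.788420 − (+0.000e+00/-7.906e-01) = 14.788420
converged: |Δa| < 1e-12 after 5 iterations
sag = a·(cosh(S/(2a)) − 1) = 14.788420·(cosh(1.022726) − 1) = 8.432193
T_max/T_min = cosh(S/(2a)) = 1.570189

a=14.788 sag=8.432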